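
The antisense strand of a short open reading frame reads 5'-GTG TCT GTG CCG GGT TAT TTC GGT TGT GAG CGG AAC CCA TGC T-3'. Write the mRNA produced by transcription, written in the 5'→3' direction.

RNA polymerase reads the template 3'→5' and synthesizes mRNA 5'→3' by base-pairing (A→U, T→A, G↔C). The complement of the template is CACAGACACGGCCCAATAAAGCCAACACTCGCCTTGGGTACGA; antiparallel, so 5'→3' the coding strand is AGCATGGGTTCCGCTCACAACCGAAATAACCCGGCACAGACAC. Replace T with U for the mRNA.

5'-AGCAUGGGUUCCGCUCACAACCGAAAUAACCCGGCACAGACAC-3'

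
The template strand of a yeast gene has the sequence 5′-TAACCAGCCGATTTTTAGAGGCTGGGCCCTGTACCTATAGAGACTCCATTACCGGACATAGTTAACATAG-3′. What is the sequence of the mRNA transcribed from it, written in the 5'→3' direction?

The mRNA has the sequence of the coding strand (reverse complement of the template) with T→U. Reverse complement of TAACCAGCCGATTTTTAGAGGCTGGGCCCTGTACCTATAGAGACTCCATTACCGGACATAGTTAACATAG is CTATGTTAACTATGTCCGGTAATGGAGTCTCTATAGGTACAGGGCCCAGCCTCTAAAAATCGGCTGGTTA; then T→U.

5'-CUAUGUUAACUAUGUCCGGUAAUGGAGUCUCUAUAGGUACAGGGCCCAGCCUCUAAAAAUCGGCUGGUUA-3'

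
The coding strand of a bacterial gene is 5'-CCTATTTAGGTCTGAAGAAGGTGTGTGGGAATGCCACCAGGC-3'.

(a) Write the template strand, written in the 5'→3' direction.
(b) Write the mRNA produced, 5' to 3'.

(a) 5'-GCCTGGTGGCATTCCCACACACCTTCTTCAGACCTAAATAGG-3'
(b) 5'-CCUAUUUAGGUCUGAAGAAGGUGUGUGGGAAUGCCACCAGGC-3'

(a) The template strand is the reverse complement of the coding strand: complement GGATAAATCCAGACTTCTTCCACACACCCTTACGGTGGTCCG, then reverse.
(b) mRNA matches the coding strand with T→U.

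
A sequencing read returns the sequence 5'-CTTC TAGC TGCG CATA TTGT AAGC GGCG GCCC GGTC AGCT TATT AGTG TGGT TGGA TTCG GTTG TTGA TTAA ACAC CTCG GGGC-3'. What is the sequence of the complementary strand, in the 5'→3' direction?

5'-GCCCCGAGGTGTTTAATCAACAACCGAATCCAACCACACTAATAAGCTGACCGGGCCGCCGCTTACAATATGCGCAGCTAGAAG-3'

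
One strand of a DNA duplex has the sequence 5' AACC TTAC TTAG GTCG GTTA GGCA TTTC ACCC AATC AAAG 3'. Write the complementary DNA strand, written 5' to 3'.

The complement of AACCTTACTTAGGTCGGTTAGGCATTTCACCCAATCAAAG is TTGGAATGAATCCAGCCAATCCGTAAAGTGGGTTAGTTTC (A↔T, G↔C). DNA strands are antiparallel, so the complementary strand runs 3'→5'; reversing gives the 5'→3' form.

5′-CTTTGATTGGGTGAAATGCCTAACCGACCTAAGTAAGGTT-3′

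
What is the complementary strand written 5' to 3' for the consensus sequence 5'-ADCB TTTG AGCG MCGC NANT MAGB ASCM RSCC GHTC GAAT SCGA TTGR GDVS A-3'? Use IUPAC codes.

5'-TSBHCYCAATCGSATTCGADCGGSYKGSTVCTKANTNGCGKCGCTCAAAVGHT-3'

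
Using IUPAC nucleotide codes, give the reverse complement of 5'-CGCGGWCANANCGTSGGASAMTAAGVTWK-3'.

5'-MWABCTTAKTSTCCSACGNTNTGWCCGCG-3'

Standard pairs A↔T, G↔C; ambiguity codes pair M↔K, W↔W, S↔S, V↔B, N↔N. Complement (GCGCCWGTNTNGCASCCTSTKATTCBAWM), then reverse for 5'→3'.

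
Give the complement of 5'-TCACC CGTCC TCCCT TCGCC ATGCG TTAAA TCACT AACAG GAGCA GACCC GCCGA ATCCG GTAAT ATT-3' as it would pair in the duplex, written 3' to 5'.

3'-AGTGGGCAGGAGGGAAGCGGTACGCAATTTAGTGATTGTCCTCGTCTGGGCGGCTTAGGCCATTATAA-5'

Base-pairing A↔T, G↔C gives the complement. The complementary strand is antiparallel, so paired with a 5'→3' strand it runs 3'→5'.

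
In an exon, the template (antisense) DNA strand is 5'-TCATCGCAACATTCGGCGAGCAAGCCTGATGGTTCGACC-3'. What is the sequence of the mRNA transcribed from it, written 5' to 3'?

5'-GGUCGAACCAUCAGGCUUGCUCGCCGAAUGUUGCGAUGA-3'

The mRNA has the sequence of the coding strand (reverse complement of the template) with T→U. Reverse complement of TCATCGCAACATTCGGCGAGCAAGCCTGATGGTTCGACC is GGTCGAACCATCAGGCTTGCTCGCCGAATGTTGCGATGA; then T→U.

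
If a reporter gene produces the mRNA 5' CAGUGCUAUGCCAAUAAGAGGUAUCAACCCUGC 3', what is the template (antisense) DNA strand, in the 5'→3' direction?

5′-GCAGGGTTGATACCTCTTATTGGCATAGCACTG-3′

Replace U with T to get the coding DNA strand: CAGTGCTATGCCAATAAGAGGTATCAACCCTGC. The template strand is its reverse complement (complement GTCACGATACGGTTATTCTCCATAGTTGGGACG, then reverse).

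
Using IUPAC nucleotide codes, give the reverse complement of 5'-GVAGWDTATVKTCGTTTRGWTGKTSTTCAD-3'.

5'-HTGAASAMCAWCYAAACGAMBATAHWCTBC-3'

Standard pairs A↔T, G↔C; ambiguity codes pair R↔Y, K↔M, W↔W, S↔S, D↔H, V↔B. Complement (CBTCWHATABMAGCAAAYCWACMASAAGTH), then reverse for 5'→3'.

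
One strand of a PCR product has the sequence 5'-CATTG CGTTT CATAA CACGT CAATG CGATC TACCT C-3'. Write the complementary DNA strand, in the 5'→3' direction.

5′-GAGGTAGATCGCATTGACGTGTTATGAAACGCAATG-3′

The complement of CATTGCGTTTCATAACACGTCAATGCGATCTACCTC is GTAACGCAAAGTATTGTGCAGTTACGCTAGATGGAG (A↔T, G↔C). DNA strands are antiparallel, so the complementary strand runs 3'→5'; reversing gives the 5'→3' form.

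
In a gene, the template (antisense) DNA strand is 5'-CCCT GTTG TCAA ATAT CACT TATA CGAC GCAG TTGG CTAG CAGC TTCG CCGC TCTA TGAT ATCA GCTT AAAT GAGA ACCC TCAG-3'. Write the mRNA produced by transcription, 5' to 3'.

5'-CUGAGGGUUCUCAUUUAAGCUGAUAUCAUAGAGCGGCGAAGCUGCUAGCCAACUGCGUCGUAUAAGUGAUAUUUGACAACAGGG-3'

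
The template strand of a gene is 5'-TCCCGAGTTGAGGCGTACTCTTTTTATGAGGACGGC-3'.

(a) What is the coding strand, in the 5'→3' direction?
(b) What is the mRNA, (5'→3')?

(a) 5'-GCCGTCCTCATAAAAAGAGTACGCCTCAACTCGGGA-3'
(b) 5′-GCCGUCCUCAUAAAAAGAGUACGCCUCAACUCGGGA-3′

(a) The coding strand is the reverse complement of the template: complement AGGGCTCAACTCCGCATGAGAAAAATACTCCTGCCG, then reverse.
(b) mRNA has the coding-strand sequence with T→U.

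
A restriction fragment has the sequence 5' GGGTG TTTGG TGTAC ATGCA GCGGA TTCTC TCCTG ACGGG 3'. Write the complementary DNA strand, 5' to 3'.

5'-CCCGTCAGGAGAGAATCCGCTGCATGTACACCAAACACCC-3'

Pairing A↔T and G↔C gives CCCACAAACCACATGTACGTCGCCTAAGAGAGGACTGCCC, running 3'→5'. Reverse for the 5'→3' convention.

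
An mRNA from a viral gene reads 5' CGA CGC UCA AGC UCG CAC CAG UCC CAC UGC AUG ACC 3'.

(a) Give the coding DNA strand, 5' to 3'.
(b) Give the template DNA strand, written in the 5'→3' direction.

(a) 5'-CGACGCTCAAGCTCGCACCAGTCCCACTGCATGACC-3'
(b) 5'-GGTCATGCAGTGGGACTGGTGCGAGCTTGAGCGTCG-3'

(a) The coding strand matches the mRNA with U→T.
(b) The template strand is the reverse complement of the coding strand.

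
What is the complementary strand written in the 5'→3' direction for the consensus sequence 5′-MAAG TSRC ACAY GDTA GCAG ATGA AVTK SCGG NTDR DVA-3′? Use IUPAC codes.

5'-TBHYHANCCGSMABTTCATCTGCTAHCRTGTGYSACTTK-3'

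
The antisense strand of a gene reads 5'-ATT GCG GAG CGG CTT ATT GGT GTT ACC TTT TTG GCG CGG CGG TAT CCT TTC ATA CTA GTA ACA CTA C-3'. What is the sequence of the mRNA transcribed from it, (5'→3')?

The mRNA has the sequence of the coding strand (reverse complement of the template) with T→U. Reverse complement of ATTGCGGAGCGGCTTATTGGTGTTACCTTTTTGGCGCGGCGGTATCCTTTCATACTAGTAACACTAC is GTAGTGTTACTAGTATGAAAGGATACCGCCGCGCCAAAAAGGTAACACCAATAAGCCGCTCCGCAAT; then T→U.

5′-GUAGUGUUACUAGUAUGAAAGGAUACCGCCGCGCCAAAAAGGUAACACCAAUAAGCCGCUCCGCAAU-3′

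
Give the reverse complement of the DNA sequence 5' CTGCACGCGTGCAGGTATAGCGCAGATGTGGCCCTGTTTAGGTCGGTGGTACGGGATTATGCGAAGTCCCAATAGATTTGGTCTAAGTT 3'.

5'-AACTTAGACCAAATCTATTGGGACTTCGCATAATCCCGTACCACCGACCTAAACAGGGCCACATCTGCGCTATACCTGCACGCGTGCAG-3'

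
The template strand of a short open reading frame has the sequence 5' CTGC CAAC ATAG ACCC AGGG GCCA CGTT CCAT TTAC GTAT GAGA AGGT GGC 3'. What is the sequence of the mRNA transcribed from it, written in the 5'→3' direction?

The mRNA has the sequence of the coding strand (reverse complement of the template) with T→U. Reverse complement of CTGCCAACATAGACCCAGGGGCCACGTTCCATTTACGTATGAGAAGGTGGC is GCCACCTTCTCATACGTAAATGGAACGTGGCCCCTGGGTCTATGTTGGCAG; then T→U.

5′-GCCACCUUCUCAUACGUAAAUGGAACGUGGCCCCUGGGUCUAUGUUGGCAG-3′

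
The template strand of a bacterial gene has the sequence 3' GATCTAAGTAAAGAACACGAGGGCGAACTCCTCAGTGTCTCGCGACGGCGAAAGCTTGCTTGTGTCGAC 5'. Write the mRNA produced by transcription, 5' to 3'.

Reading the template 3'→5' as shown, RNA polymerase pairs each base (A→U, T→A, G↔C) to build mRNA 5'→3' directly.

5'-CUAGAUUCAUUUCUUGUGCUCCCGCUUGAGGAGUCACAGAGCGCUGCCGCUUUCGAACGAACACAGCUG-3'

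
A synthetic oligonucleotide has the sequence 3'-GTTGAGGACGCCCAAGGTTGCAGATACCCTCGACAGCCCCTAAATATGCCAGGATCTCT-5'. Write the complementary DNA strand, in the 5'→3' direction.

The strand is given 3'→5', so its complement runs 5'→3' in the same left-to-right order: pair each base A↔T, G↔C.

5′-CAACTCCTGCGGGTTCCAACGTCTATGGGAGCTGTCGGGGATTTATACGGTCCTAGAGA-3′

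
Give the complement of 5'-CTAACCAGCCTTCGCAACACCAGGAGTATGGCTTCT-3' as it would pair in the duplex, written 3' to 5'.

Base-pairing A↔T, G↔C gives the complement. The complementary strand is antiparallel, so paired with a 5'→3' strand it runs 3'→5'.

3'-GATTGGTCGGAAGCGTTGTGGTCCTCATACCGAAGA-5'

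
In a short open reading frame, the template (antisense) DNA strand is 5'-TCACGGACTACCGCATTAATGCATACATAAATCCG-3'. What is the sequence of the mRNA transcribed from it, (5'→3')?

5′-CGGAUUUAUGUAUGCAUUAAUGCGGUAGUCCGUGA-3′

RNA polymerase reads the template 3'→5' and synthesizes mRNA 5'→3' by base-pairing (A→U, T→A, G↔C). The complement of the template is AGTGCCTGATGGCGTAATTACGTATGTATTTAGGC; antiparallel, so 5'→3' the coding strand is CGGATTTATGTATGCATTAATGCGGTAGTCCGTGA. Replace T with U for the mRNA.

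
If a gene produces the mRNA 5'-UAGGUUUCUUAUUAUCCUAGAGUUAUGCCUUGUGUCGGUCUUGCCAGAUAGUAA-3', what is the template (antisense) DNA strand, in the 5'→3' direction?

Replace U with T to get the coding DNA strand: TAGGTTTCTTATTATCCTAGAGTTATGCCTTGTGTCGGTCTTGCCAGATAGTAA. The template strand is its reverse complement (complement ATCCAAAGAATAATAGGATCTCAATACGGAACACAGCCAGAACGGTCTATCATT, then reverse).

5'-TTACTATCTGGCAAGACCGACACAAGGCATAACTCTAGGATAATAAGAAACCTA-3'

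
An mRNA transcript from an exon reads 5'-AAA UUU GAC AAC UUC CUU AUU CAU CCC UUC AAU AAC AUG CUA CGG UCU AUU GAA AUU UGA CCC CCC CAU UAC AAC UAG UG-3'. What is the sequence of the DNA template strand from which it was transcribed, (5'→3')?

5'-CACTAGTTGTAATGGGGGGGTCAAATTTCAATAGACCGTAGCATGTTATTGAAGGGATGAATAAGGAAGTTGTCAAATTT-3'

Replace U with T to get the coding DNA strand: AAATTTGACAACTTCCTTATTCATCCCTTCAATAACATGCTACGGTCTATTGAAATTTGACCCCCCCATTACAACTAGTG. The template strand is its reverse complement (complement TTTAAACTGTTGAAGGAATAAGTAGGGAAGTTATTGTACGATGCCAGATAACTTTAAACTGGGGGGGTAATGTTGATCAC, then reverse).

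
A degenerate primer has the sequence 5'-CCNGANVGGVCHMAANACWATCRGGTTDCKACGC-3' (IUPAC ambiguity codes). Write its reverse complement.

5'-GCGTMGHAACCYGATWGTNTTKDGBCCBNTCNGG-3'

Standard pairs A↔T, G↔C; ambiguity codes pair R↔Y, M↔K, W↔W, D↔H, V↔B, N↔N. Complement (GGNCTNBCCBGDKTTNTGWTAGYCCAAHGMTGCG), then reverse for 5'→3'.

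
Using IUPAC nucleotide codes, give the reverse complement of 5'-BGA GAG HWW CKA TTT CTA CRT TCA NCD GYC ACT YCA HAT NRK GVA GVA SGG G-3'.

Standard pairs A↔T, G↔C; ambiguity codes pair R↔Y, K↔M, W↔W, S↔S, B↔V, D↔H, N↔N. Complement (VCTCTCDWWGMTAAAGATGYAAGTNGHCRGTGARGTDTANYMCBTCBTSCCC), then reverse for 5'→3'.

5'-CCCSTBCTBCMYNATDTGRAGTGRCHGNTGAAYGTAGAAATMGWWDCTCTCV-3'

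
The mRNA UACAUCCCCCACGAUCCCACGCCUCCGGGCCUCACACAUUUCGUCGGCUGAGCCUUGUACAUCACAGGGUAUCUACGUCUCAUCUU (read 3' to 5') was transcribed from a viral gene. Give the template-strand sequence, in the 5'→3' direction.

Written 5'→3' the mRNA is UUCUACUCUGCAUCUAUGGGACACUACAUGUUCCGAGUCGGCUGCUUUACACACUCCGGGCCUCCGCACCCUAGCACCCCCUACAU, so the coding DNA strand is TTCTACTCTGCATCTATGGGACACTACATGTTCCGAGTCGGCTGCTTTACACACTCCGGGCCTCCGCACCCTAGCACCCCCTACAT. The template is its reverse complement.

5'-ATGTAGGGGGTGCTAGGGTGCGGAGGCCCGGAGTGTGTAAAGCAGCCGACTCGGAACATGTAGTGTCCCATAGATGCAGAGTAGAA-3'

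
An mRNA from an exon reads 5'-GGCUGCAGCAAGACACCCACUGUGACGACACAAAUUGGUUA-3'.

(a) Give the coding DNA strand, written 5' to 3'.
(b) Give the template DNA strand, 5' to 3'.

(a) 5'-GGCTGCAGCAAGACACCCACTGTGACGACACAAATTGGTTA-3'
(b) 5'-TAACCAATTTGTGTCGTCACAGTGGGTGTCTTGCTGCAGCC-3'

(a) The coding strand matches the mRNA with U→T.
(b) The template strand is the reverse complement of the coding strand.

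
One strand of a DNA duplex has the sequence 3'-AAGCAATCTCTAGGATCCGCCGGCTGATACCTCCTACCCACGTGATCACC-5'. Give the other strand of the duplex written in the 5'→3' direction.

5'-TTCGTTAGAGATCCTAGGCGGCCGACTATGGAGGATGGGTGCACTAGTGG-3'

The strand is given 3'→5', so its complement runs 5'→3' in the same left-to-right order: pair each base A↔T, G↔C.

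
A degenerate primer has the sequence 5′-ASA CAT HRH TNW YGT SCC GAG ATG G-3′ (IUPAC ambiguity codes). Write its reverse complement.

5'-CCATCTCGGSACRWNADYDATGTST-3'

Standard pairs A↔T, G↔C; ambiguity codes pair R↔Y, W↔W, S↔S, H↔D, N↔N. Complement (TSTGTADYDANWRCASGGCTCTACC), then reverse for 5'→3'.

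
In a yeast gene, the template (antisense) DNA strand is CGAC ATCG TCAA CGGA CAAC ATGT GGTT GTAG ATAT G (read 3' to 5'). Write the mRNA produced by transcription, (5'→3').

Reading the template 3'→5' as shown, RNA polymerase pairs each base (A→U, T→A, G↔C) to build mRNA 5'→3' directly.

5'-GCUGUAGCAGUUGCCUGUUGUACACCAACAUCUAUAC-3'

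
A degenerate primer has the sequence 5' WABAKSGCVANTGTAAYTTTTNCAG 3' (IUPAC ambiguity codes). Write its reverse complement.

5'-CTGNAAAARTTACANTBGCSMTVTW-3'

Standard pairs A↔T, G↔C; ambiguity codes pair Y↔R, K↔M, W↔W, S↔S, B↔V, N↔N. Complement (WTVTMSCGBTNACATTRAAAANGTC), then reverse for 5'→3'.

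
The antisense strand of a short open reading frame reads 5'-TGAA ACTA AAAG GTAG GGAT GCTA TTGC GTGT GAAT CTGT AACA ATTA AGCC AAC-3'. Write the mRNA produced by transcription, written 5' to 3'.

5′-GUUGGCUUAAUUGUUACAGAUUCACACGCAAUAGCAUCCCUACCUUUUAGUUUCA-3′

The mRNA has the sequence of the coding strand (reverse complement of the template) with T→U. Reverse complement of TGAAACTAAAAGGTAGGGATGCTATTGCGTGTGAATCTGTAACAATTAAGCCAAC is GTTGGCTTAATTGTTACAGATTCACACGCAATAGCATCCCTACCTTTTAGTTTCA; then T→U.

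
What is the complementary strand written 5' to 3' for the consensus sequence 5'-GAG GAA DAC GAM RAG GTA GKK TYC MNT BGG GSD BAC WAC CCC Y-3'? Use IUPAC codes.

Standard pairs A↔T, G↔C; ambiguity codes pair R↔Y, M↔K, W↔W, S↔S, B↔V, D↔H, N↔N. Complement (CTCCTTHTGCTKYTCCATCMMARGKNAVCCCSHVTGWTGGGGR), then reverse for 5'→3'.

5'-RGGGGTWGTVHSCCCVANKGRAMMCTACCTYKTCGTHTTCCTC-3'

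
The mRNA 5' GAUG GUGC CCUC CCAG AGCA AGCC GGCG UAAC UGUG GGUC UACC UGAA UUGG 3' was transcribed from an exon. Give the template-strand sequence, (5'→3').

5'-CCAATTCAGGTAGACCCACAGTTACGCCGGCTTGCTCTGGGAGGGCACCATC-3'

Replace U with T to get the coding DNA strand: GATGGTGCCCTCCCAGAGCAAGCCGGCGTAACTGTGGGTCTACCTGAATTGG. The template strand is its reverse complement (complement CTACCACGGGAGGGTCTCGTTCGGCCGCATTGACACCCAGATGGACTTAACC, then reverse).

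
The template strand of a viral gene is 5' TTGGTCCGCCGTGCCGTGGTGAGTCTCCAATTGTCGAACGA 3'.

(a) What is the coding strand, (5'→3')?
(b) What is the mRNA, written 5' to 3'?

(a) 5'-TCGTTCGACAATTGGAGACTCACCACGGCACGGCGGACCAA-3'
(b) 5'-UCGUUCGACAAUUGGAGACUCACCACGGCACGGCGGACCAA-3'

(a) The coding strand is the reverse complement of the template: complement AACCAGGCGGCACGGCACCACTCAGAGGTTAACAGCTTGCT, then reverse.
(b) mRNA has the coding-strand sequence with T→U.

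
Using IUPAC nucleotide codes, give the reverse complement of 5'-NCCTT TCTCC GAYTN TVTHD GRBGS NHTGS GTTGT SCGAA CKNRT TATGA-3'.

5'-TCATAAYNMGTTCGSACAACSCADNSCVYCHDABANARTCGGAGAAAGGN-3'

Standard pairs A↔T, G↔C; ambiguity codes pair R↔Y, K↔M, S↔S, B↔V, D↔H, N↔N. Complement (NGGAAAGAGGCTRANABADHCYVCSNDACSCAACASGCTTGMNYAATACT), then reverse for 5'→3'.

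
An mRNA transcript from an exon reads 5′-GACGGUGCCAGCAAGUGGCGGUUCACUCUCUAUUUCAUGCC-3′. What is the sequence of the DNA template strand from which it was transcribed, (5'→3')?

Replace U with T to get the coding DNA strand: GACGGTGCCAGCAAGTGGCGGTTCACTCTCTATTTCATGCC. The template strand is its reverse complement (complement CTGCCACGGTCGTTCACCGCCAAGTGAGAGATAAAGTACGG, then reverse).

5'-GGCATGAAATAGAGAGTGAACCGCCACTTGCTGGCACCGTC-3'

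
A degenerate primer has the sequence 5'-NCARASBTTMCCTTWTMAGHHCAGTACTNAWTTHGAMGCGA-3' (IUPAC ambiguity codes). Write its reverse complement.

Standard pairs A↔T, G↔C; ambiguity codes pair R↔Y, M↔K, W↔W, S↔S, B↔V, H↔D, N↔N. Complement (NGTYTSVAAKGGAAWAKTCDDGTCATGANTWAADCTKCGCT), then reverse for 5'→3'.

5'-TCGCKTCDAAWTNAGTACTGDDCTKAWAAGGKAAVSTYTGN-3'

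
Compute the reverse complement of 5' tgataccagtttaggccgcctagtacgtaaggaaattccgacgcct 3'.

5'-AGGCGTCGGAATTTCCTTACGTACTAGGCGGCCTAAACTGGTATCA-3'

Reading the sequence 3'→5' and pairing each base (A↔T, G↔C) gives the reverse complement directly.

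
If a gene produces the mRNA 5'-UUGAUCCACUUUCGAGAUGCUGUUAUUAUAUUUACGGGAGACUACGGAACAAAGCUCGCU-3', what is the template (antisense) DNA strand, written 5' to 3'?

5'-AGCGAGCTTTGTTCCGTAGTCTCCCGTAAATATAATAACAGCATCTCGAAAGTGGATCAA-3'

Replace U with T to get the coding DNA strand: TTGATCCACTTTCGAGATGCTGTTATTATATTTACGGGAGACTACGGAACAAAGCTCGCT. The template strand is its reverse complement (complement AACTAGGTGAAAGCTCTACGACAATAATATAAATGCCCTCTGATGCCTTGTTTCGAGCGA, then reverse).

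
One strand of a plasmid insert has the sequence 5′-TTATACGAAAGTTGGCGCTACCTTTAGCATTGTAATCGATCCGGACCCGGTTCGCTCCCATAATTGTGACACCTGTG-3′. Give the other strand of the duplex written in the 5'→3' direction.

5′-CACAGGTGTCACAATTATGGGAGCGAACCGGGTCCGGATCGATTACAATGCTAAAGGTAGCGCCAACTTTCGTATAA-3′

Pairing A↔T and G↔C gives AATATGCTTTCAACCGCGATGGAAATCGTAACATTAGCTAGGCCTGGGCCAAGCGAGGGTATTAACACTGTGGACAC, running 3'→5'. Reverse for the 5'→3' convention.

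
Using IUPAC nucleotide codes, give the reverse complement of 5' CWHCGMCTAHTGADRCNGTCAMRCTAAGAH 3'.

5'-DTCTTAGYKTGACNGYHTCADTAGKCGDWG-3'

Standard pairs A↔T, G↔C; ambiguity codes pair R↔Y, M↔K, W↔W, D↔H, N↔N. Complement (GWDGCKGATDACTHYGNCAGTKYGATTCTD), then reverse for 5'→3'.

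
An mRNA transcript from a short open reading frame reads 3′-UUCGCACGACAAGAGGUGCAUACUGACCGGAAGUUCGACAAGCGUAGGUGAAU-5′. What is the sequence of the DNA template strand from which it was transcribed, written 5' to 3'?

Written 5'→3' the mRNA is UAAGUGGAUGCGAACAGCUUGAAGGCCAGUCAUACGUGGAGAACAGCACGCUU, so the coding DNA strand is TAAGTGGATGCGAACAGCTTGAAGGCCAGTCATACGTGGAGAACAGCACGCTT. The template is its reverse complement.

5'-AAGCGTGCTGTTCTCCACGTATGACTGGCCTTCAAGCTGTTCGCATCCACTTA-3'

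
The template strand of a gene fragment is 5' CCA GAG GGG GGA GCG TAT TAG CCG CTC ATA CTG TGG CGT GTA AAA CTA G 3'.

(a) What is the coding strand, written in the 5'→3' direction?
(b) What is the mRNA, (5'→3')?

(a) 5'-CTAGTTTTACACGCCACAGTATGAGCGGCTAATACGCTCCCCCCTCTGG-3'
(b) 5'-CUAGUUUUACACGCCACAGUAUGAGCGGCUAAUACGCUCCCCCCUCUGG-3'

(a) The coding strand is the reverse complement of the template: complement GGTCTCCCCCCTCGCATAATCGGCGAGTATGACACCGCACATTTTGATC, then reverse.
(b) mRNA has the coding-strand sequence with T→U.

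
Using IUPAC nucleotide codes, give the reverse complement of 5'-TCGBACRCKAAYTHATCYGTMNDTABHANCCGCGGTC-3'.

5'-GACCGCGGNTDVTAHNKACRGATDARTTMGYGTVCGA-3'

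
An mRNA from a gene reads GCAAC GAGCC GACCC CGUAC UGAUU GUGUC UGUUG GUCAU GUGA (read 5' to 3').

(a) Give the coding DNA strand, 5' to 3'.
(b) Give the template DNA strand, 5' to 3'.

(a) 5'-GCAACGAGCCGACCCCGTACTGATTGTGTCTGTTGGTCATGTGA-3'
(b) 5'-TCACATGACCAACAGACACAATCAGTACGGGGTCGGCTCGTTGC-3'

(a) The coding strand matches the mRNA with U→T.
(b) The template strand is the reverse complement of the coding strand.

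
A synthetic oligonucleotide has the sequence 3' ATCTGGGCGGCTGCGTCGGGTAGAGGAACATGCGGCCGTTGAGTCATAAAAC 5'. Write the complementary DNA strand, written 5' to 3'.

The strand is given 3'→5', so its complement runs 5'→3' in the same left-to-right order: pair each base A↔T, G↔C.

5'-TAGACCCGCCGACGCAGCCCATCTCCTTGTACGCCGGCAACTCAGTATTTTG-3'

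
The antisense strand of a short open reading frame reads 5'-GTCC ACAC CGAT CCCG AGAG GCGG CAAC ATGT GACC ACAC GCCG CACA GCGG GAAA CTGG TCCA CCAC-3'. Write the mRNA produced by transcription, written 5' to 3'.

5'-GUGGUGGACCAGUUUCCCGCUGUGCGGCGUGUGGUCACAUGUUGCCGCCUCUCGGGAUCGGUGUGGAC-3'

The mRNA has the sequence of the coding strand (reverse complement of the template) with T→U. Reverse complement of GTCCACACCGATCCCGAGAGGCGGCAACATGTGACCACACGCCGCACAGCGGGAAACTGGTCCACCAC is GTGGTGGACCAGTTTCCCGCTGTGCGGCGTGTGGTCACATGTTGCCGCCTCTCGGGATCGGTGTGGAC; then T→U.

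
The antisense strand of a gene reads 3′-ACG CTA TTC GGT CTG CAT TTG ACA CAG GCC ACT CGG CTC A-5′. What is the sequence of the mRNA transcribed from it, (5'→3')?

5'-UGCGAUAAGCCAGACGUAAACUGUGUCCGGUGAGCCGAGU-3'

Reading the template 3'→5' as shown, RNA polymerase pairs each base (A→U, T→A, G↔C) to build mRNA 5'→3' directly.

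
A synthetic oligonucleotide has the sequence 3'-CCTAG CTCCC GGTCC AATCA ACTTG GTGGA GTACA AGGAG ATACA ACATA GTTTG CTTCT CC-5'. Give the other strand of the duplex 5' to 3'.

5'-GGATCGAGGGCCAGGTTAGTTGAACCACCTCATGTTCCTCTATGTTGTATCAAACGAAGAGG-3'

The strand is given 3'→5', so its complement runs 5'→3' in the same left-to-right order: pair each base A↔T, G↔C.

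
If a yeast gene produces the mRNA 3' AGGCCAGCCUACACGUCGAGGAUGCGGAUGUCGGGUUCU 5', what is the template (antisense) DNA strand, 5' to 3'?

5'-TCCGGTCGGATGTGCAGCTCCTACGCCTACAGCCCAAGA-3'

Written 5'→3' the mRNA is UCUUGGGCUGUAGGCGUAGGAGCUGCACAUCCGACCGGA, so the coding DNA strand is TCTTGGGCTGTAGGCGTAGGAGCTGCACATCCGACCGGA. The template is its reverse complement.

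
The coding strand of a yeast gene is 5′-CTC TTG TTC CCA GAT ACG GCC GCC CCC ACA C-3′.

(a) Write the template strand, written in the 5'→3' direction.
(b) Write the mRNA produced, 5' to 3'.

(a) 5'-GTGTGGGGGCGGCCGTATCTGGGAACAAGAG-3'
(b) 5′-CUCUUGUUCCCAGAUACGGCCGCCCCCACAC-3′

(a) The template strand is the reverse complement of the coding strand: complement GAGAACAAGGGTCTATGCCGGCGGGGGTGTG, then reverse.
(b) mRNA matches the coding strand with T→U.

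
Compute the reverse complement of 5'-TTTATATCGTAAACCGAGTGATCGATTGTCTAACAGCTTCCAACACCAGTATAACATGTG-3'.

5'-CACATGTTATACTGGTGTTGGAAGCTGTTAGACAATCGATCACTCGGTTTACGATATAAA-3'

Reading the sequence 3'→5' and pairing each base (A↔T, G↔C) gives the reverse complement directly.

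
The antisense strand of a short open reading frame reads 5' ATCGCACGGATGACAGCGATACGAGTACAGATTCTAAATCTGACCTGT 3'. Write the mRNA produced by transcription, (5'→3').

5′-ACAGGUCAGAUUUAGAAUCUGUACUCGUAUCGCUGUCAUCCGUGCGAU-3′

RNA polymerase reads the template 3'→5' and synthesizes mRNA 5'→3' by base-pairing (A→U, T→A, G↔C). The complement of the template is TAGCGTGCCTACTGTCGCTATGCTCATGTCTAAGATTTAGACTGGACA; antiparallel, so 5'→3' the coding strand is ACAGGTCAGATTTAGAATCTGTACTCGTATCGCTGTCATCCGTGCGAT. Replace T with U for the mRNA.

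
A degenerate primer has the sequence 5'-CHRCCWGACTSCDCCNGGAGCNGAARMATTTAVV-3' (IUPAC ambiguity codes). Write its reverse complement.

Standard pairs A↔T, G↔C; ambiguity codes pair R↔Y, M↔K, W↔W, S↔S, D↔H, V↔B, N↔N. Complement (GDYGGWCTGASGHGGNCCTCGNCTTYKTAAATBB), then reverse for 5'→3'.

5′-BBTAAATKYTTCNGCTCCNGGHGSAGTCWGGYDG-3′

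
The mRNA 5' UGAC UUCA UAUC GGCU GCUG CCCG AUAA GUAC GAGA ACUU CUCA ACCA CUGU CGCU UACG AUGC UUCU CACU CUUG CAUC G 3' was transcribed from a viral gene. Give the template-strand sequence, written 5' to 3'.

Replace U with T to get the coding DNA strand: TGACTTCATATCGGCTGCTGCCCGATAAGTACGAGAACTTCTCAACCACTGTCGCTTACGATGCTTCTCACTCTTGCATCG. The template strand is its reverse complement (complement ACTGAAGTATAGCCGACGACGGGCTATTCATGCTCTTGAAGAGTTGGTGACAGCGAATGCTACGAAGAGTGAGAACGTAGC, then reverse).

5'-CGATGCAAGAGTGAGAAGCATCGTAAGCGACAGTGGTTGAGAAGTTCTCGTACTTATCGGGCAGCAGCCGATATGAAGTCA-3'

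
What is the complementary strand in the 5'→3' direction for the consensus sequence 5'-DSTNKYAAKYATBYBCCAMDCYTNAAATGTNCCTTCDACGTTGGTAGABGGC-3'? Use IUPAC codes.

Standard pairs A↔T, G↔C; ambiguity codes pair Y↔R, M↔K, S↔S, B↔V, D↔H, N↔N. Complement (HSANMRTTMRTAVRVGGTKHGRANTTTACANGGAAGHTGCAACCATCTVCCG), then reverse for 5'→3'.

5'-GCCVTCTACCAACGTHGAAGGNACATTTNARGHKTGGVRVATRMTTRMNASH-3'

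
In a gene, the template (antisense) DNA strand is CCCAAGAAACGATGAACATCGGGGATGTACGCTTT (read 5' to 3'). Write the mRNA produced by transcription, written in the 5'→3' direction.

5'-AAAGCGUACAUCCCCGAUGUUCAUCGUUUCUUGGG-3'

RNA polymerase reads the template 3'→5' and synthesizes mRNA 5'→3' by base-pairing (A→U, T→A, G↔C). The complement of the template is GGGTTCTTTGCTACTTGTAGCCCCTACATGCGAAA; antiparallel, so 5'→3' the coding strand is AAAGCGTACATCCCCGATGTTCATCGTTTCTTGGG. Replace T with U for the mRNA.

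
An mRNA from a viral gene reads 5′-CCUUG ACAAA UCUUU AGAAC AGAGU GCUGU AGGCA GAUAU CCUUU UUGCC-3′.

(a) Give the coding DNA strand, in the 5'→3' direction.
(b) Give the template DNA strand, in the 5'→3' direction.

(a) The coding strand matches the mRNA with U→T.
(b) The template strand is the reverse complement of the coding strand.

(a) 5'-CCTTGACAAATCTTTAGAACAGAGTGCTGTAGGCAGATATCCTTTTTGCC-3'
(b) 5'-GGCAAAAAGGATATCTGCCTACAGCACTCTGTTCTAAAGATTTGTCAAGG-3'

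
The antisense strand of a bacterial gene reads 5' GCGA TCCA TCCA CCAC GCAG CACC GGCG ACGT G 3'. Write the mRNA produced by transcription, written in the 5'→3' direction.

5'-CACGUCGCCGGUGCUGCGUGGUGGAUGGAUCGC-3'

RNA polymerase reads the template 3'→5' and synthesizes mRNA 5'→3' by base-pairing (A→U, T→A, G↔C). The complement of the template is CGCTAGGTAGGTGGTGCGTCGTGGCCGCTGCAC; antiparallel, so 5'→3' the coding strand is CACGTCGCCGGTGCTGCGTGGTGGATGGATCGC. Replace T with U for the mRNA.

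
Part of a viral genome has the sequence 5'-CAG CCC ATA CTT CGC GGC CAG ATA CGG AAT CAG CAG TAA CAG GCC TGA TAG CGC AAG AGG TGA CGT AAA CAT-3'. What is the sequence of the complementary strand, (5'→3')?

The complement of CAGCCCATACTTCGCGGCCAGATACGGAATCAGCAGTAACAGGCCTGATAGCGCAAGAGGTGACGTAAACAT is GTCGGGTATGAAGCGCCGGTCTATGCCTTAGTCGTCATTGTCCGGACTATCGCGTTCTCCACTGCATTTGTA (A↔T, G↔C). DNA strands are antiparallel, so the complementary strand runs 3'→5'; reversing gives the 5'→3' form.

5'-ATGTTTACGTCACCTCTTGCGCTATCAGGCCTGTTACTGCTGATTCCGTATCTGGCCGCGAAGTATGGGCTG-3'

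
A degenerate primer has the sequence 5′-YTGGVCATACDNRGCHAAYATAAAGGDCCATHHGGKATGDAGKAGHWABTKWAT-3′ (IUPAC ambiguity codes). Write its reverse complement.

Standard pairs A↔T, G↔C; ambiguity codes pair R↔Y, K↔M, W↔W, B↔V, D↔H, N↔N. Complement (RACCBGTATGHNYCGDTTRTATTTCCHGGTADDCCMTACHTCMTCDWTVAMWTA), then reverse for 5'→3'.

5′-ATWMAVTWDCTMCTHCATMCCDDATGGHCCTTTATRTTDGCYNHGTATGBCCAR-3′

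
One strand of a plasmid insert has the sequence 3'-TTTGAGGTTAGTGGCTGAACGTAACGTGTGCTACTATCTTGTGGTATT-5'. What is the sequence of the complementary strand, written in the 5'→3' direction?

5'-AAACTCCAATCACCGACTTGCATTGCACACGATGATAGAACACCATAA-3'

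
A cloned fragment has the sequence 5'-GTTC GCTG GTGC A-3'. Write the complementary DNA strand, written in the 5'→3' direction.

The complement of GTTCGCTGGTGCA is CAAGCGACCACGT (A↔T, G↔C). DNA strands are antiparallel, so the complementary strand runs 3'→5'; reversing gives the 5'→3' form.

5'-TGCACCAGCGAAC-3'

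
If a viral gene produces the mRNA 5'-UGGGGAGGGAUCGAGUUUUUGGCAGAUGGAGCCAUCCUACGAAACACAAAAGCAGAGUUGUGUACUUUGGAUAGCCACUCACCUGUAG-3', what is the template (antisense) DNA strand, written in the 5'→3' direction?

Replace U with T to get the coding DNA strand: TGGGGAGGGATCGAGTTTTTGGCAGATGGAGCCATCCTACGAAACACAAAAGCAGAGTTGTGTACTTTGGATAGCCACTCACCTGTAG. The template strand is its reverse complement (complement ACCCCTCCCTAGCTCAAAAACCGTCTACCTCGGTAGGATGCTTTGTGTTTTCGTCTCAACACATGAAACCTATCGGTGAGTGGACATC, then reverse).

5'-CTACAGGTGAGTGGCTATCCAAAGTACACAACTCTGCTTTTGTGTTTCGTAGGATGGCTCCATCTGCCAAAAACTCGATCCCTCCCCA-3'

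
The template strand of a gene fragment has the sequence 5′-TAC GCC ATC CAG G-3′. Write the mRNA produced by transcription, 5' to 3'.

5'-CCUGGAUGGCGUA-3'

The mRNA has the sequence of the coding strand (reverse complement of the template) with T→U. Reverse complement of TACGCCATCCAGG is CCTGGATGGCGTA; then T→U.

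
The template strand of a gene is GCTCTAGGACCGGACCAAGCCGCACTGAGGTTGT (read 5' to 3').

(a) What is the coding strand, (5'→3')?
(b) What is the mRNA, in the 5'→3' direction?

(a) The coding strand is the reverse complement of the template: complement CGAGATCCTGGCCTGGTTCGGCGTGACTCCAACA, then reverse.
(b) mRNA has the coding-strand sequence with T→U.

(a) 5′-ACAACCTCAGTGCGGCTTGGTCCGGTCCTAGAGC-3′
(b) 5'-ACAACCUCAGUGCGGCUUGGUCCGGUCCUAGAGC-3'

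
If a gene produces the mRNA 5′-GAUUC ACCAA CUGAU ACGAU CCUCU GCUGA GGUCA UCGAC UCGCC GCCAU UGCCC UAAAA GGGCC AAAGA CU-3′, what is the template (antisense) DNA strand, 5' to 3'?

5′-AGTCTTTGGCCCTTTTAGGGCAATGGCGGCGAGTCGATGACCTCAGCAGAGGATCGTATCAGTTGGTGAATC-3′

Replace U with T to get the coding DNA strand: GATTCACCAACTGATACGATCCTCTGCTGAGGTCATCGACTCGCCGCCATTGCCCTAAAAGGGCCAAAGACT. The template strand is its reverse complement (complement CTAAGTGGTTGACTATGCTAGGAGACGACTCCAGTAGCTGAGCGGCGGTAACGGGATTTTCCCGGTTTCTGA, then reverse).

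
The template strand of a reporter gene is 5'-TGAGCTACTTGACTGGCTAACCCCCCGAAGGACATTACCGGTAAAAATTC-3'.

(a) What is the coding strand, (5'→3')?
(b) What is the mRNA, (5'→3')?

(a) 5'-GAATTTTTACCGGTAATGTCCTTCGGGGGGTTAGCCAGTCAAGTAGCTCA-3'
(b) 5′-GAAUUUUUACCGGUAAUGUCCUUCGGGGGGUUAGCCAGUCAAGUAGCUCA-3′

(a) The coding strand is the reverse complement of the template: complement ACTCGATGAACTGACCGATTGGGGGGCTTCCTGTAATGGCCATTTTTAAG, then reverse.
(b) mRNA has the coding-strand sequence with T→U.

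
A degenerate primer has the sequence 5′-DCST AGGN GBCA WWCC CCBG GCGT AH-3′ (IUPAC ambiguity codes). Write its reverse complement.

5'-DTACGCCVGGGGWWTGVCNCCTASGH-3'

Standard pairs A↔T, G↔C; ambiguity codes pair W↔W, S↔S, B↔V, D↔H, N↔N. Complement (HGSATCCNCVGTWWGGGGVCCGCATD), then reverse for 5'→3'.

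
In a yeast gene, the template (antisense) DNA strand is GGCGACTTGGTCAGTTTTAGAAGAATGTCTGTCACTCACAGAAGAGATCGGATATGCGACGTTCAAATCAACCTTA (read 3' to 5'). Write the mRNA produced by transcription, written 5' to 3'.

Reading the template 3'→5' as shown, RNA polymerase pairs each base (A→U, T→A, G↔C) to build mRNA 5'→3' directly.

5'-CCGCUGAACCAGUCAAAAUCUUCUUACAGACAGUGAGUGUCUUCUCUAGCCUAUACGCUGCAAGUUUAGUUGGAAU-3'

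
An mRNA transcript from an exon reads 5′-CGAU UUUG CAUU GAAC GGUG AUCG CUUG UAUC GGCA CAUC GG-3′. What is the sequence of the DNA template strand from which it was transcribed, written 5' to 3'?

Replace U with T to get the coding DNA strand: CGATTTTGCATTGAACGGTGATCGCTTGTATCGGCACATCGG. The template strand is its reverse complement (complement GCTAAAACGTAACTTGCCACTAGCGAACATAGCCGTGTAGCC, then reverse).

5'-CCGATGTGCCGATACAAGCGATCACCGTTCAATGCAAAATCG-3'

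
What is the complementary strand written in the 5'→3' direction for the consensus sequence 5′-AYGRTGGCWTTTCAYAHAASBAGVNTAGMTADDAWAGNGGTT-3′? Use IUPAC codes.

5'-AACCNCTWTHHTAKCTANBCTVSTTDTRTGAAAWGCCAYCRT-3'

Standard pairs A↔T, G↔C; ambiguity codes pair R↔Y, M↔K, W↔W, S↔S, B↔V, D↔H, N↔N. Complement (TRCYACCGWAAAGTRTDTTSVTCBNATCKATHHTWTCNCCAA), then reverse for 5'→3'.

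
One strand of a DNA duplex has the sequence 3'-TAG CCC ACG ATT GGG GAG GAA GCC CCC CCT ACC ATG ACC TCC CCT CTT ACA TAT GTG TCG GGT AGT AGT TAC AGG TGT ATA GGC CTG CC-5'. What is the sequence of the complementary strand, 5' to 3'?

5'-ATCGGGTGCTAACCCCTCCTTCGGGGGGGATGGTACTGGAGGGGAGAATGTATACACAGCCCATCATCAATGTCCACATATCCGGACGG-3'

The strand is given 3'→5', so its complement runs 5'→3' in the same left-to-right order: pair each base A↔T, G↔C.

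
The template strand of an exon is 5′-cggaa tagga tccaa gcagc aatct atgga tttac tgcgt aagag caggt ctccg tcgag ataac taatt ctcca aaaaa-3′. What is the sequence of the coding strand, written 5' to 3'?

5'-TTTTTTGGAGAATTAGTTATCTCGACGGAGACCTGCTCTTACGCAGTAAATCCATAGATTGCTGCTTGGATCCTATTCCG-3'

The coding strand is complementary and antiparallel to the template: take the complement (A↔T, G↔C) and reverse.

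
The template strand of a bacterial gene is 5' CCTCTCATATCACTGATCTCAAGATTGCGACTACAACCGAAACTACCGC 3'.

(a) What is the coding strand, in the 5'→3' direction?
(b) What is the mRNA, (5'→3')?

(a) The coding strand is the reverse complement of the template: complement GGAGAGTATAGTGACTAGAGTTCTAACGCTGATGTTGGCTTTGATGGCG, then reverse.
(b) mRNA has the coding-strand sequence with T→U.

(a) 5'-GCGGTAGTTTCGGTTGTAGTCGCAATCTTGAGATCAGTGATATGAGAGG-3'
(b) 5'-GCGGUAGUUUCGGUUGUAGUCGCAAUCUUGAGAUCAGUGAUAUGAGAGG-3'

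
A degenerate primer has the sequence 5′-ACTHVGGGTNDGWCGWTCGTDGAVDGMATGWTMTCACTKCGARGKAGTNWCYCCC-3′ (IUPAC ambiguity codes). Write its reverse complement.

5'-GGGRGWNACTMCYTCGMAGTGAKAWCATKCHBTCHACGAWCGWCHNACCCBDAGT-3'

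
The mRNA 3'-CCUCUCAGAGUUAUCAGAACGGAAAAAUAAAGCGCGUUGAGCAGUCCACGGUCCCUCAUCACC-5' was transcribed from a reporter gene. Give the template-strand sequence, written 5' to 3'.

5'-GGAGAGTCTCAATAGTCTTGCCTTTTTATTTCGCGCAACTCGTCAGGTGCCAGGGAGTAGTGG-3'

Written 5'→3' the mRNA is CCACUACUCCCUGGCACCUGACGAGUUGCGCGAAAUAAAAAGGCAAGACUAUUGAGACUCUCC, so the coding DNA strand is CCACTACTCCCTGGCACCTGACGAGTTGCGCGAAATAAAAAGGCAAGACTATTGAGACTCTCC. The template is its reverse complement.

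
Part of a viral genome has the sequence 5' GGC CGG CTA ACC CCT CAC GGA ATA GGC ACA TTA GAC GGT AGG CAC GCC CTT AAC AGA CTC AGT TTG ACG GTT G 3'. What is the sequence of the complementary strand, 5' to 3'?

Pairing A↔T and G↔C gives CCGGCCGATTGGGGAGTGCCTTATCCGTGTAATCTGCCATCCGTGCGGGAATTGTCTGAGTCAAACTGCCAAC, running 3'→5'. Reverse for the 5'→3' convention.

5'-CAACCGTCAAACTGAGTCTGTTAAGGGCGTGCCTACCGTCTAATGTGCCTATTCCGTGAGGGGTTAGCCGGCC-3'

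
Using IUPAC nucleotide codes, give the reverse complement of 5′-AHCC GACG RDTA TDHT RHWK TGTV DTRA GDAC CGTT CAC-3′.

Standard pairs A↔T, G↔C; ambiguity codes pair R↔Y, K↔M, W↔W, D↔H, V↔B. Complement (TDGGCTGCYHATAHDAYDWMACABHAYTCHTGGCAAGTG), then reverse for 5'→3'.

5′-GTGAACGGTHCTYAHBACAMWDYADHATAHYCGTCGGDT-3′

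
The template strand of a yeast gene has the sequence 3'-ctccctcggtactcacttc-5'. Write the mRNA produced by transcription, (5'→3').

5'-GAGGGAGCCAUGAGUGAAG-3'

Reading the template 3'→5' as shown, RNA polymerase pairs each base (A→U, T→A, G↔C) to build mRNA 5'→3' directly.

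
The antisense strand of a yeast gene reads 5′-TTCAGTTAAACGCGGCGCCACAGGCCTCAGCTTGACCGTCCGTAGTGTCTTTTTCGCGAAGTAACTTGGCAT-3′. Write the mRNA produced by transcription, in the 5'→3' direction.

The mRNA has the sequence of the coding strand (reverse complement of the template) with T→U. Reverse complement of TTCAGTTAAACGCGGCGCCACAGGCCTCAGCTTGACCGTCCGTAGTGTCTTTTTCGCGAAGTAACTTGGCAT is ATGCCAAGTTACTTCGCGAAAAAGACACTACGGACGGTCAAGCTGAGGCCTGTGGCGCCGCGTTTAACTGAA; then T→U.

5'-AUGCCAAGUUACUUCGCGAAAAAGACACUACGGACGGUCAAGCUGAGGCCUGUGGCGCCGCGUUUAACUGAA-3'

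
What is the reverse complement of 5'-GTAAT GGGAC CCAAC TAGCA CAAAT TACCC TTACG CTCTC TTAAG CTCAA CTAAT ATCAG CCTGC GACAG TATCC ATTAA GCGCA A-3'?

5′-TTGCGCTTAATGGATACTGTCGCAGGCTGATATTAGTTGAGCTTAAGAGAGCGTAAGGGTAATTTGTGCTAGTTGGGTCCCATTAC-3′

Complement each base (A↔T, G↔C): CATTACCCTGGGTTGATCGTGTTTAATGGGAATGCGAGAGAATTCGAGTTGATTATAGTCGGACGCTGTCATAGGTAATTCGCGTT. Then reverse.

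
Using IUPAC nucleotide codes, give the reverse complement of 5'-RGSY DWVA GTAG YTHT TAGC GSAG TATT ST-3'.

5′-ASAATACTSCGCTAADARCTACTBWHRSCY-3′

Standard pairs A↔T, G↔C; ambiguity codes pair R↔Y, W↔W, S↔S, D↔H, V↔B. Complement (YCSRHWBTCATCRADAATCGCSTCATAASA), then reverse for 5'→3'.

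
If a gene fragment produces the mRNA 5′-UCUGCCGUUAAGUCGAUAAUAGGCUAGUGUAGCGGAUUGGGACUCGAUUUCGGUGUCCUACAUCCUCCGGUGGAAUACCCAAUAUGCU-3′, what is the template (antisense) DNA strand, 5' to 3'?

5'-AGCATATTGGGTATTCCACCGGAGGATGTAGGACACCGAAATCGAGTCCCAATCCGCTACACTAGCCTATTATCGACTTAACGGCAGA-3'

Replace U with T to get the coding DNA strand: TCTGCCGTTAAGTCGATAATAGGCTAGTGTAGCGGATTGGGACTCGATTTCGGTGTCCTACATCCTCCGGTGGAATACCCAATATGCT. The template strand is its reverse complement (complement AGACGGCAATTCAGCTATTATCCGATCACATCGCCTAACCCTGAGCTAAAGCCACAGGATGTAGGAGGCCACCTTATGGGTTATACGA, then reverse).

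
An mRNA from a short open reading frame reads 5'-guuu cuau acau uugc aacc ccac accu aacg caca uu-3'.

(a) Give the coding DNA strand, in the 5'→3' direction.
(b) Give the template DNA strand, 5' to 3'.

(a) 5'-GTTTCTATACATTTGCAACCCCACACCTAACGCACATT-3'
(b) 5'-AATGTGCGTTAGGTGTGGGGTTGCAAATGTATAGAAAC-3'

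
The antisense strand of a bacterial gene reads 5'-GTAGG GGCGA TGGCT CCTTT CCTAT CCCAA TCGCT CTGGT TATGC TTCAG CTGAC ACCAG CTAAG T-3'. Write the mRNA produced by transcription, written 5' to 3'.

5'-ACUUAGCUGGUGUCAGCUGAAGCAUAACCAGAGCGAUUGGGAUAGGAAAGGAGCCAUCGCCCCUAC-3'

The mRNA has the sequence of the coding strand (reverse complement of the template) with T→U. Reverse complement of GTAGGGGCGATGGCTCCTTTCCTATCCCAATCGCTCTGGTTATGCTTCAGCTGACACCAGCTAAGT is ACTTAGCTGGTGTCAGCTGAAGCATAACCAGAGCGATTGGGATAGGAAAGGAGCCATCGCCCCTAC; then T→U.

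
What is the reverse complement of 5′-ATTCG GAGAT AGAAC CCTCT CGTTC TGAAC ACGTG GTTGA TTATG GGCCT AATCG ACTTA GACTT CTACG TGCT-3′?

5'-AGCACGTAGAAGTCTAAGTCGATTAGGCCCATAATCAACCACGTGTTCAGAACGAGAGGGTTCTATCTCCGAAT-3'

Reading the sequence 3'→5' and pairing each base (A↔T, G↔C) gives the reverse complement directly.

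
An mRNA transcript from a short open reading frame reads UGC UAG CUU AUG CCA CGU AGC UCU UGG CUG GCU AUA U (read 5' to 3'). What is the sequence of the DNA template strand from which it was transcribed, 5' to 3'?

5′-ATATAGCCAGCCAAGAGCTACGTGGCATAAGCTAGCA-3′

Replace U with T to get the coding DNA strand: TGCTAGCTTATGCCACGTAGCTCTTGGCTGGCTATAT. The template strand is its reverse complement (complement ACGATCGAATACGGTGCATCGAGAACCGACCGATATA, then reverse).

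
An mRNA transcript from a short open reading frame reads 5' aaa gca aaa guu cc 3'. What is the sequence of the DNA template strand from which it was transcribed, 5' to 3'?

5'-GGAACTTTTGCTTT-3'

Replace U with T to get the coding DNA strand: AAAGCAAAAGTTCC. The template strand is its reverse complement (complement TTTCGTTTTCAAGG, then reverse).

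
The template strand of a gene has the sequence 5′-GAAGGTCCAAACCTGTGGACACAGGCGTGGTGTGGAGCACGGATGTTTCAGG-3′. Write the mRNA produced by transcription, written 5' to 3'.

The mRNA has the sequence of the coding strand (reverse complement of the template) with T→U. Reverse complement of GAAGGTCCAAACCTGTGGACACAGGCGTGGTGTGGAGCACGGATGTTTCAGG is CCTGAAACATCCGTGCTCCACACCACGCCTGTGTCCACAGGTTTGGACCTTC; then T→U.

5′-CCUGAAACAUCCGUGCUCCACACCACGCCUGUGUCCACAGGUUUGGACCUUC-3′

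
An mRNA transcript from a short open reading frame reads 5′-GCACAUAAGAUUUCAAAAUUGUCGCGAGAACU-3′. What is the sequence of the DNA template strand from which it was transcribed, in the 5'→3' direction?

5′-AGTTCTCGCGACAATTTTGAAATCTTATGTGC-3′

Replace U with T to get the coding DNA strand: GCACATAAGATTTCAAAATTGTCGCGAGAACT. The template strand is its reverse complement (complement CGTGTATTCTAAAGTTTTAACAGCGCTCTTGA, then reverse).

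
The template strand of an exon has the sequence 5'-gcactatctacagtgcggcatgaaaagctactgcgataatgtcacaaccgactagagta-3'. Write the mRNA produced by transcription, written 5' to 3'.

5'-UACUCUAGUCGGUUGUGACAUUAUCGCAGUAGCUUUUCAUGCCGCACUGUAGAUAGUGC-3'

RNA polymerase reads the template 3'→5' and synthesizes mRNA 5'→3' by base-pairing (A→U, T→A, G↔C). The complement of the template is CGTGATAGATGTCACGCCGTACTTTTCGATGACGCTATTACAGTGTTGGCTGATCTCAT; antiparallel, so 5'→3' the coding strand is TACTCTAGTCGGTTGTGACATTATCGCAGTAGCTTTTCATGCCGCACTGTAGATAGTGC. Replace T with U for the mRNA.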